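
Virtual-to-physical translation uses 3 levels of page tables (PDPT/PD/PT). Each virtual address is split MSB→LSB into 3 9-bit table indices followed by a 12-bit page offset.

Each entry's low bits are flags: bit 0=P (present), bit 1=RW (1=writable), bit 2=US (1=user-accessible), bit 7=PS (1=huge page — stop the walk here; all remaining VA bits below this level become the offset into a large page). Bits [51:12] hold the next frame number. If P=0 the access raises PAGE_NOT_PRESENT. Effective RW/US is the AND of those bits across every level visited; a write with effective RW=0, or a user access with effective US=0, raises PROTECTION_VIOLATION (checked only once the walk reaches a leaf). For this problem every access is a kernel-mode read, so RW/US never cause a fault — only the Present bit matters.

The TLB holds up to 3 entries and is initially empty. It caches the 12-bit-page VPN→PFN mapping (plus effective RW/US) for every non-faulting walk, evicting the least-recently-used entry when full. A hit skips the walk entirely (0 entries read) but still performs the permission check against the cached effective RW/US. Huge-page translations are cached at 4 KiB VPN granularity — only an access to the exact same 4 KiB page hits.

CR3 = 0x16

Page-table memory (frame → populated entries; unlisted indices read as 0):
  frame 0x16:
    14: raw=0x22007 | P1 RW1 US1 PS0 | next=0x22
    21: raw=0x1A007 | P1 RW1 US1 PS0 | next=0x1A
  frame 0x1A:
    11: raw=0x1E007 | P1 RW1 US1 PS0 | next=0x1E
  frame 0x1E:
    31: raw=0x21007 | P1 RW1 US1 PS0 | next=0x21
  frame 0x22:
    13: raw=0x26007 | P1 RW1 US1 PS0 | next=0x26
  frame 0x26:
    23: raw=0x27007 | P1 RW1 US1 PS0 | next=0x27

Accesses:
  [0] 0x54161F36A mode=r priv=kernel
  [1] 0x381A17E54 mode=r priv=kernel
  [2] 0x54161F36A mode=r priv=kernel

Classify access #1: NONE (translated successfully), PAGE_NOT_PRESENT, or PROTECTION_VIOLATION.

Walk each access:
#0 VA=0x54161F36A (r,kernel):
  L0: frame=0x16 idx=21 entry=0x1A007 [P=1 RW=1 US=1 PS=0]
  L1: frame=0x1A idx=11 entry=0x1E007 [P=1 RW=1 US=1 PS=0]
  L2: frame=0x1E idx=31 entry=0x21007 [P=1 RW=1 US=1 PS=0]
  ⇒ phys 0x2136A  [3 reads]
#1 VA=0x381A17E54 (r,kernel):
  L0: frame=0x16 idx=14 entry=0x22007 [P=1 RW=1 US=1 PS=0]
  L1: frame=0x22 idx=13 entry=0x26007 [P=1 RW=1 US=1 PS=0]
  L2: frame=0x26 idx=23 entry=0x27007 [P=1 RW=1 US=1 PS=0]
  ⇒ phys 0x27E54  [3 reads]
#2 VA=0x54161F36A (r,kernel):
  TLB hit vpn=0x54161F → PA=0x2136A

Access #1 fault: NONE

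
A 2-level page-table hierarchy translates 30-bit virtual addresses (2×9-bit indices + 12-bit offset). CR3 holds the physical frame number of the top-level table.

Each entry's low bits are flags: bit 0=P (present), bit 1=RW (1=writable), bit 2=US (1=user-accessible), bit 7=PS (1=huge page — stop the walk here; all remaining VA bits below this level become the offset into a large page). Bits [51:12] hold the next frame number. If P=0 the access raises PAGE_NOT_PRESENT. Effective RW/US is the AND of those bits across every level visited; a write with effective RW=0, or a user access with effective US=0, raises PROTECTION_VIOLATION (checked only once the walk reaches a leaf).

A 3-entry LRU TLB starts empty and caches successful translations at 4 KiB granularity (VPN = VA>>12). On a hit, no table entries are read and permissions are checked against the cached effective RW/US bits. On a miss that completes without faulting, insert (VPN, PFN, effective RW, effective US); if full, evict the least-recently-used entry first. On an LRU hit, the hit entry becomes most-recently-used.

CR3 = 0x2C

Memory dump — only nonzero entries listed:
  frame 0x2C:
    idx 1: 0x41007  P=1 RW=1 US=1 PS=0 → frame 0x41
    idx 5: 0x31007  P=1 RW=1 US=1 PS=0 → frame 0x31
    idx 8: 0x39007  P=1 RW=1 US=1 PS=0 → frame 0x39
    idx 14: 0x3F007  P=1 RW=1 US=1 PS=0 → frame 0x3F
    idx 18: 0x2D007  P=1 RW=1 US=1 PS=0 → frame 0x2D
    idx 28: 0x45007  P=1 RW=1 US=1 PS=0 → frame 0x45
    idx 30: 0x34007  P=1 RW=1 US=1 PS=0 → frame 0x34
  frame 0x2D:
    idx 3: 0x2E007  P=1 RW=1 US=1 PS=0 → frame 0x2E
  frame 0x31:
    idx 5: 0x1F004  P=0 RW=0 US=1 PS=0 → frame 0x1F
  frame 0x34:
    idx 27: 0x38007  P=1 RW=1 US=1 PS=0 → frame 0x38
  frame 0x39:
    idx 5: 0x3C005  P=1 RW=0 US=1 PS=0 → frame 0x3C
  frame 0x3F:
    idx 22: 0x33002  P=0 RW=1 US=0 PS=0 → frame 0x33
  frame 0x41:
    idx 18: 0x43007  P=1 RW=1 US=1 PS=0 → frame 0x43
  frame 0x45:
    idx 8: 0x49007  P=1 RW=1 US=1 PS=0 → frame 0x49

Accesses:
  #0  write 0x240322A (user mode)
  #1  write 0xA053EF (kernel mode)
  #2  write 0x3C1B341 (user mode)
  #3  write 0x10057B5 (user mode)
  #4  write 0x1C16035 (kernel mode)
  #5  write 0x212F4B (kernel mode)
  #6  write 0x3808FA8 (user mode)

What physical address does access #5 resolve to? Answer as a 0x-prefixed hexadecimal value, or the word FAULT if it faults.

Walk each access:
#0 VA=0x240322A (w,user):
  L0: frame=0x2C idx=18 entry=0x2D007 [P=1 RW=1 US=1 PS=0]
  L1: frame=0x2D idx=3 entry=0x2E007 [P=1 RW=1 US=1 PS=0]
  ✓ 0x2E22A  — 2 lookups
#1 VA=0xA053EF (w,kernel):
  L0: frame=0x2C idx=5 entry=0x31007 [P=1 RW=1 US=1 PS=0]
  L1: frame=0x31 idx=5 entry=0x1F004 [P=0 RW=0 US=1 PS=0]
  ⇒ fault: PAGE_NOT_PRESENT  — 2 lookups
#2 VA=0x3C1B341 (w,user):
  L0: frame=0x2C idx=30 entry=0x34007 [P=1 RW=1 US=1 PS=0]
  L1: frame=0x34 idx=27 entry=0x38007 [P=1 RW=1 US=1 PS=0]
  ✓ 0x38341  — 2 lookups
#3 VA=0x10057B5 (w,user):
  L0: frame=0x2C idx=8 entry=0x39007 [P=1 RW=1 US=1 PS=0]
  L1: frame=0x39 idx=5 entry=0x3C005 [P=1 RW=0 US=1 PS=0]
  ⇒ fault: PROTECTION_VIOLATION  — 2 lookups
#4 VA=0x1C16035 (w,kernel):
  L0: frame=0x2C idx=14 entry=0x3F007 [P=1 RW=1 US=1 PS=0]
  L1: frame=0x3F idx=22 entry=0x33002 [P=0 RW=1 US=0 PS=0]
  ⇒ fault: PAGE_NOT_PRESENT  — 2 lookups
#5 VA=0x212F4B (w,kernel):
  L0: frame=0x2C idx=1 entry=0x41007 [P=1 RW=1 US=1 PS=0]
  L1: frame=0x41 idx=18 entry=0x43007 [P=1 RW=1 US=1 PS=0]
  ✓ 0x43F4B  — 2 lookups
#6 VA=0x3808FA8 (w,user):
  L0: frame=0x2C idx=28 entry=0x45007 [P=1 RW=1 US=1 PS=0]
  L1: frame=0x45 idx=8 entry=0x49007 [P=1 RW=1 US=1 PS=0]
  ✓ 0x49FA8  — 2 lookups

Access #5 PA: 0x43F4B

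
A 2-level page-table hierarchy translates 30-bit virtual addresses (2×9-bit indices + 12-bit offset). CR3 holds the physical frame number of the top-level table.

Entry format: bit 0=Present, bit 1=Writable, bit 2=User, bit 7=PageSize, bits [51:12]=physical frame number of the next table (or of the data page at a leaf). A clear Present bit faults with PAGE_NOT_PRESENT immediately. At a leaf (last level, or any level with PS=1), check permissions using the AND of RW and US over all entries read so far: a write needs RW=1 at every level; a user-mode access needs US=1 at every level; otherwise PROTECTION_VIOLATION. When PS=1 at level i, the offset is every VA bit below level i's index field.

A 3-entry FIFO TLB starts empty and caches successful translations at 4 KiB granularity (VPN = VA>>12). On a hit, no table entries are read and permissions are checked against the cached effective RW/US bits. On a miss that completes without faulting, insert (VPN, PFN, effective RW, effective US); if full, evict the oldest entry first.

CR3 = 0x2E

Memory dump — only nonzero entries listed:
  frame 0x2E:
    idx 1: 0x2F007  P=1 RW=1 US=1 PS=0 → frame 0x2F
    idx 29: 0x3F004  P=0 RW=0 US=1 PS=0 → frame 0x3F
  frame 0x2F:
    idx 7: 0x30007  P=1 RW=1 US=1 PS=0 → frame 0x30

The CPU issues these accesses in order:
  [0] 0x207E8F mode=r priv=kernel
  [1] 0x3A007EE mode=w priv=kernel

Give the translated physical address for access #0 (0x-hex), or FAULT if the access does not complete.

Walk each access:
#0 VA=0x207E8F (r,kernel):
  [0] read 0x2E idx=1: raw=0x2F007 flags P=1 W=1 U=1 S=0
  [1] read 0x2F idx=7: raw=0x30007 flags P=1 W=1 U=1 S=0
  ⇒ phys 0x30E8F  [2 reads]
#1 VA=0x3A007EE (w,kernel):
  [0] read 0x2E idx=29: raw=0x3F004 flags P=0 W=0 U=1 S=0
  ✗ PAGE_NOT_PRESENT  [1 reads]

Access #0 PA: 0x30E8F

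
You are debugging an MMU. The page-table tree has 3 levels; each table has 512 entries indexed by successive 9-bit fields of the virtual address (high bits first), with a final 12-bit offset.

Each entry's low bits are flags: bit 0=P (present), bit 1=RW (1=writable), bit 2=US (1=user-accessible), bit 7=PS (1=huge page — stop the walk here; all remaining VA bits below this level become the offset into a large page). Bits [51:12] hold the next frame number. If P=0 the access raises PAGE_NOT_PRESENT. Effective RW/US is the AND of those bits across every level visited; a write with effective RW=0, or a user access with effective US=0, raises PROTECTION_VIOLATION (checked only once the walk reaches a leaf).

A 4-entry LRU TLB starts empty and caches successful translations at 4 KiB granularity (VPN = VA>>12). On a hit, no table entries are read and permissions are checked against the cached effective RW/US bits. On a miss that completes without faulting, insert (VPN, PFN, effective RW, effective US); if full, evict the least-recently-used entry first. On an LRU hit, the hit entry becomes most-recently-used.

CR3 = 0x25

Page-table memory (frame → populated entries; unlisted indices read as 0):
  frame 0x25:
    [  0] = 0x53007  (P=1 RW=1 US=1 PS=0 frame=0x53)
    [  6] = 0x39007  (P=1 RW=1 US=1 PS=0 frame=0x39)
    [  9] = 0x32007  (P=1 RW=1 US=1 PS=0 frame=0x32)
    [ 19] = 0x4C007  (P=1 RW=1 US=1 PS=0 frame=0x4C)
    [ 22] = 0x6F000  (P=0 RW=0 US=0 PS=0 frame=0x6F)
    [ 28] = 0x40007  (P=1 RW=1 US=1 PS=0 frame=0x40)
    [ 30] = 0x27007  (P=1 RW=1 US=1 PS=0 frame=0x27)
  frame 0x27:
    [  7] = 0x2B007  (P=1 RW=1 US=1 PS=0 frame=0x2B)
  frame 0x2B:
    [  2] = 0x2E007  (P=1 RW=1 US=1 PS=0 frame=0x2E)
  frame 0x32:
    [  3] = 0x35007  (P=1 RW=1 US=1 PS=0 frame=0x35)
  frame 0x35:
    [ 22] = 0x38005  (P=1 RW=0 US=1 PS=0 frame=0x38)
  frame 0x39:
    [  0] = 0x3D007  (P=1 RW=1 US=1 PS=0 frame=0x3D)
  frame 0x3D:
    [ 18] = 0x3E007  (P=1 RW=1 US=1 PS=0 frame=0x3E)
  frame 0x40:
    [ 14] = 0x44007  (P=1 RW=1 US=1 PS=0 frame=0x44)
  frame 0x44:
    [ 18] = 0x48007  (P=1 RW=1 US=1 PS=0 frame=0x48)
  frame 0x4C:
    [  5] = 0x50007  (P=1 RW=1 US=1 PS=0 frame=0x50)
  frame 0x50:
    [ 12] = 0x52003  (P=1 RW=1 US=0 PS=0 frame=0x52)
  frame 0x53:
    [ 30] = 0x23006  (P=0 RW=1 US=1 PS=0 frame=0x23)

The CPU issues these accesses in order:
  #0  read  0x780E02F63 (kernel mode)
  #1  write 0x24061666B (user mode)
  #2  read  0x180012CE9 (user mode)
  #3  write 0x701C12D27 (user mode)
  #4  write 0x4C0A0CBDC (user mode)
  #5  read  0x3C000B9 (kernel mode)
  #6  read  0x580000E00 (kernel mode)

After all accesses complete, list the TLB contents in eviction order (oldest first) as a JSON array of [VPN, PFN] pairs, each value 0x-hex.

Per-access translation:
#0 VA=0x780E02F63 (r,kernel):
  lvl0: tbl 0x25, slot 30 ⇒ 0x27007 (P1/RW1/US1/PS0)
  lvl1: tbl 0x27, slot 7 ⇒ 0x2B007 (P1/RW1/US1/PS0)
  lvl2: tbl 0x2B, slot 2 ⇒ 0x2E007 (P1/RW1/US1/PS0)
  ✓ 0x2EF63  — 3 lookups
#1 VA=0x24061666B (w,user):
  lvl0: tbl 0x25, slot 9 ⇒ 0x32007 (P1/RW1/US1/PS0)
  lvl1: tbl 0x32, slot 3 ⇒ 0x35007 (P1/RW1/US1/PS0)
  lvl2: tbl 0x35, slot 22 ⇒ 0x38005 (P1/RW0/US1/PS0)
  ✗ PROTECTION_VIOLATION  [3 reads]
#2 VA=0x180012CE9 (r,user):
  lvl0: tbl 0x25, slot 6 ⇒ 0x39007 (P1/RW1/US1/PS0)
  lvl1: tbl 0x39, slot 0 ⇒ 0x3D007 (P1/RW1/US1/PS0)
  lvl2: tbl 0x3D, slot 18 ⇒ 0x3E007 (P1/RW1/US1/PS0)
  ✓ 0x3ECE9  — 3 lookups
#3 VA=0x701C12D27 (w,user):
  lvl0: tbl 0x25, slot 28 ⇒ 0x40007 (P1/RW1/US1/PS0)
  lvl1: tbl 0x40, slot 14 ⇒ 0x44007 (P1/RW1/US1/PS0)
  lvl2: tbl 0x44, slot 18 ⇒ 0x48007 (P1/RW1/US1/PS0)
  ✓ 0x48D27  — 3 lookups
#4 VA=0x4C0A0CBDC (w,user):
  lvl0: tbl 0x25, slot 19 ⇒ 0x4C007 (P1/RW1/US1/PS0)
  lvl1: tbl 0x4C, slot 5 ⇒ 0x50007 (P1/RW1/US1/PS0)
  lvl2: tbl 0x50, slot 12 ⇒ 0x52003 (P1/RW1/US0/PS0)
  ✗ PROTECTION_VIOLATION  [3 reads]
#5 VA=0x3C000B9 (r,kernel):
  lvl0: tbl 0x25, slot 0 ⇒ 0x53007 (P1/RW1/US1/PS0)
  lvl1: tbl 0x53, slot 30 ⇒ 0x23006 (P0/RW1/US1/PS0)
  ✗ PAGE_NOT_PRESENT  [2 reads]
#6 VA=0x580000E00 (r,kernel):
  lvl0: tbl 0x25, slot 22 ⇒ 0x6F000 (P0/RW0/US0/PS0)
  ✗ PAGE_NOT_PRESENT  [1 reads]

TLB: [["0x780E02", "0x2E"], ["0x180012", "0x3E"], ["0x701C12", "0x48"]]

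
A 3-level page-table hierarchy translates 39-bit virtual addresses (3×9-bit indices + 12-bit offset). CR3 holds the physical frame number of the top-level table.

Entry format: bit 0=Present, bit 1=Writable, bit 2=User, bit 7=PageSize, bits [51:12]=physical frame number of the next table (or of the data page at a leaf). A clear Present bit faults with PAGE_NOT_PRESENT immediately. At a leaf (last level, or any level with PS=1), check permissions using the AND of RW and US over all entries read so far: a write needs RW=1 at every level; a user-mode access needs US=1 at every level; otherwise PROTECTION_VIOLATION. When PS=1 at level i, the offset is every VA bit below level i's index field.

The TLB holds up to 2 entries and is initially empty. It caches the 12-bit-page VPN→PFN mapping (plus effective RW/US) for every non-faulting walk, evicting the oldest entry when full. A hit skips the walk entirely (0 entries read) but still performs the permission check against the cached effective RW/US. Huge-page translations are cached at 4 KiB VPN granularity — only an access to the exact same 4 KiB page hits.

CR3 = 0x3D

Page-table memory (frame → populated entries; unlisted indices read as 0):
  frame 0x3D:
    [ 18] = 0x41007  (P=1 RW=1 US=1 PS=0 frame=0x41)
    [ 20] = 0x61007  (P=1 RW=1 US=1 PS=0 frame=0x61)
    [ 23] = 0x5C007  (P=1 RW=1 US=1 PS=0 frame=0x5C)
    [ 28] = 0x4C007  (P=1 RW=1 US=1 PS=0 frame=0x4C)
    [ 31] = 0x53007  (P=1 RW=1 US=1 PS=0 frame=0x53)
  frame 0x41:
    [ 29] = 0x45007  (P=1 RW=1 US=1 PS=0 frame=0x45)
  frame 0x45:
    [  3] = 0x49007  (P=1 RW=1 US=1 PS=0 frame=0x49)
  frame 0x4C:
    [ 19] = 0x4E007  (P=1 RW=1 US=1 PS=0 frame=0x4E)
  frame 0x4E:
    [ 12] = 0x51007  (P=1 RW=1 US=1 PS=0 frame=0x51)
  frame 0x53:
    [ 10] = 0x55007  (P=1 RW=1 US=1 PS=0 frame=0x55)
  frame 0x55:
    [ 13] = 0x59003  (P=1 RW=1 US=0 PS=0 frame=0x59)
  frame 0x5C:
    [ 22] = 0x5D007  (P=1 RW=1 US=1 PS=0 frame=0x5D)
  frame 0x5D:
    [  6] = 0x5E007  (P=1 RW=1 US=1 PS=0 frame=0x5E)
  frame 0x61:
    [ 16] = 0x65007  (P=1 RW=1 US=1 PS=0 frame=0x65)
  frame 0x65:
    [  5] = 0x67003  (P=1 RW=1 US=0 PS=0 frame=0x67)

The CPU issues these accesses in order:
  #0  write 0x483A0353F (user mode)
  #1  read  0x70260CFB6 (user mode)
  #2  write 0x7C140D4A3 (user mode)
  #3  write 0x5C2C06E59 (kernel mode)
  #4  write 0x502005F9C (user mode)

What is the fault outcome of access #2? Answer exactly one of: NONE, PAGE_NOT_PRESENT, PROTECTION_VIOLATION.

Trace:
#0 VA=0x483A0353F (w,user):
  L0 @0x3D[18] → 0x41007  P=1,RW=1,US=1,PS=0
  L1 @0x41[29] → 0x45007  P=1,RW=1,US=1,PS=0
  L2 @0x45[3] → 0x49007  P=1,RW=1,US=1,PS=0
  ✓ 0x4953F  — 3 lookups
#1 VA=0x70260CFB6 (r,user):
  L0 @0x3D[28] → 0x4C007  P=1,RW=1,US=1,PS=0
  L1 @0x4C[19] → 0x4E007  P=1,RW=1,US=1,PS=0
  L2 @0x4E[12] → 0x51007  P=1,RW=1,US=1,PS=0
  ✓ 0x51FB6  — 3 lookups
#2 VA=0x7C140D4A3 (w,user):
  L0 @0x3D[31] → 0x53007  P=1,RW=1,US=1,PS=0
  L1 @0x53[10] → 0x55007  P=1,RW=1,US=1,PS=0
  L2 @0x55[13] → 0x59003  P=1,RW=1,US=0,PS=0
  ⇒ fault: PROTECTION_VIOLATION  — 3 lookups
#3 VA=0x5C2C06E59 (w,kernel):
  L0 @0x3D[23] → 0x5C007  P=1,RW=1,US=1,PS=0
  L1 @0x5C[22] → 0x5D007  P=1,RW=1,US=1,PS=0
  L2 @0x5D[6] → 0x5E007  P=1,RW=1,US=1,PS=0
  ✓ 0x5EE59  — 3 lookups
#4 VA=0x502005F9C (w,user):
  L0 @0x3D[20] → 0x61007  P=1,RW=1,US=1,PS=0
  L1 @0x61[16] → 0x65007  P=1,RW=1,US=1,PS=0
  L2 @0x65[5] → 0x67003  P=1,RW=1,US=0,PS=0
  ⇒ fault: PROTECTION_VIOLATION  — 3 lookups

Access #2 fault: PROTECTION_VIOLATION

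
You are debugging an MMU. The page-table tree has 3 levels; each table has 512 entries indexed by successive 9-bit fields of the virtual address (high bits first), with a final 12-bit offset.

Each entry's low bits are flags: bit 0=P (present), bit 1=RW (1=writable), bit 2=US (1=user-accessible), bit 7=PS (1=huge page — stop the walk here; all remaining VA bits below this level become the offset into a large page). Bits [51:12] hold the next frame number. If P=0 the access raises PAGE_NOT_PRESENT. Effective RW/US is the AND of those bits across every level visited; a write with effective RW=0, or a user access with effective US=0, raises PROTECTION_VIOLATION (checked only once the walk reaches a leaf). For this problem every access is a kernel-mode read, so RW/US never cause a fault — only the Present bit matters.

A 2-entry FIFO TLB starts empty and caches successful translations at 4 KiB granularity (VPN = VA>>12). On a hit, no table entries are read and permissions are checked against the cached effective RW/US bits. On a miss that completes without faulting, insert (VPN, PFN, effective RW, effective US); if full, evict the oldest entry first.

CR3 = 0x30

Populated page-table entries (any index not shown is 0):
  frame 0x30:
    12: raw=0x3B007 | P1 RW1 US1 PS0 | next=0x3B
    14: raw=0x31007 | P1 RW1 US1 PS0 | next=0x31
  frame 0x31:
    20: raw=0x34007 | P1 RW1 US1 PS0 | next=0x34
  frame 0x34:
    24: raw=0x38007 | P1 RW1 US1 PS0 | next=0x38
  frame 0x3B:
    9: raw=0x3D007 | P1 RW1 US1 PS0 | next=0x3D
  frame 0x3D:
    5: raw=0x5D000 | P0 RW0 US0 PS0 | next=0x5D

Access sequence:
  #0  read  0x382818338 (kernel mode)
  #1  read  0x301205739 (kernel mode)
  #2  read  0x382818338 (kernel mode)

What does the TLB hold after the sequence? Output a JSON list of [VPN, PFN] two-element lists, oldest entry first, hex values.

Per-access translation:
#0 VA=0x382818338 (r,kernel):
  lvl0: tbl 0x30, slot 14 ⇒ 0x31007 (P1/RW1/US1/PS0)
  lvl1: tbl 0x31, slot 20 ⇒ 0x34007 (P1/RW1/US1/PS0)
  lvl2: tbl 0x34, slot 24 ⇒ 0x38007 (P1/RW1/US1/PS0)
  → PA=0x38338  (3 entries read)
#1 VA=0x301205739 (r,kernel):
  lvl0: tbl 0x30, slot 12 ⇒ 0x3B007 (P1/RW1/US1/PS0)
  lvl1: tbl 0x3B, slot 9 ⇒ 0x3D007 (P1/RW1/US1/PS0)
  lvl2: tbl 0x3D, slot 5 ⇒ 0x5D000 (P0/RW0/US0/PS0)
  ✗ PAGE_NOT_PRESENT  [3 reads]
#2 VA=0x382818338 (r,kernel):
  TLB hit vpn=0x382818 → PA=0x38338

TLB: [["0x382818", "0x38"]]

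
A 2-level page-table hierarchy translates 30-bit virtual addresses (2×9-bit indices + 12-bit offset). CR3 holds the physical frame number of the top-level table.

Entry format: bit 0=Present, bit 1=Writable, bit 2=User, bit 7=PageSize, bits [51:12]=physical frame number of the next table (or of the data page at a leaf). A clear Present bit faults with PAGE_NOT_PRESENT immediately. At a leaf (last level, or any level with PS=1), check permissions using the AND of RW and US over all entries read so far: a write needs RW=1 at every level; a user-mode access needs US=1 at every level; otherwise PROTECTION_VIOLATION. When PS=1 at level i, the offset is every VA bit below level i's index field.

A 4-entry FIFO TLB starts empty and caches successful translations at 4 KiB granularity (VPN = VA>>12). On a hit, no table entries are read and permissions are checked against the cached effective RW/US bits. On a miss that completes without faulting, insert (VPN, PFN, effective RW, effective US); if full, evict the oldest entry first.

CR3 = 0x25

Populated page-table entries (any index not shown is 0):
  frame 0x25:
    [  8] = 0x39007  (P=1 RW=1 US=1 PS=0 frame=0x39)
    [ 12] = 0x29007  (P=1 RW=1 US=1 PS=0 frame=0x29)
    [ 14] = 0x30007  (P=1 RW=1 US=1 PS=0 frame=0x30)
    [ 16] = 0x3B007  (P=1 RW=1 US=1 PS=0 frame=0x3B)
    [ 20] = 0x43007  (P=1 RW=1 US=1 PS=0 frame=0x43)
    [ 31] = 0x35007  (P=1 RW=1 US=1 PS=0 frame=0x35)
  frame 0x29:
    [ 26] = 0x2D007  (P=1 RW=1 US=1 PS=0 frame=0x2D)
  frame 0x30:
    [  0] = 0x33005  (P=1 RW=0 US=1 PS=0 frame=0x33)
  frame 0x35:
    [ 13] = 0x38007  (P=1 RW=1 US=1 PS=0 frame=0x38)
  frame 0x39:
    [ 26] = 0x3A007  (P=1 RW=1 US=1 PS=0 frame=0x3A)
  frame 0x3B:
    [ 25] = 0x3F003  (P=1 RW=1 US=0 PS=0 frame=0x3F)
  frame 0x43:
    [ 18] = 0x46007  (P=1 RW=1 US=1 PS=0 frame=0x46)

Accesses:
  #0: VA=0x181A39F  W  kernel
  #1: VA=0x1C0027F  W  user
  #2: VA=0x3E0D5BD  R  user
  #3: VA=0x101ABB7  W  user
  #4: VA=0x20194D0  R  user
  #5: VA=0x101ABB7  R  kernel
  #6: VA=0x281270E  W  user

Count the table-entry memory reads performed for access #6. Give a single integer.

Per-access translation:
#0 VA=0x181A39F (w,kernel):
  L0: frame=0x25 idx=12 entry=0x29007 [P=1 RW=1 US=1 PS=0]
  L1: frame=0x29 idx=26 entry=0x2D007 [P=1 RW=1 US=1 PS=0]
  ⇒ phys 0x2D39F  [2 reads]
#1 VA=0x1C0027F (w,user):
  L0: frame=0x25 idx=14 entry=0x30007 [P=1 RW=1 US=1 PS=0]
  L1: frame=0x30 idx=0 entry=0x33005 [P=1 RW=0 US=1 PS=0]
  ✗ PROTECTION_VIOLATION  [2 reads]
#2 VA=0x3E0D5BD (r,user):
  L0: frame=0x25 idx=31 entry=0x35007 [P=1 RW=1 US=1 PS=0]
  L1: frame=0x35 idx=13 entry=0x38007 [P=1 RW=1 US=1 PS=0]
  ⇒ phys 0x385BD  [2 reads]
#3 VA=0x101ABB7 (w,user):
  L0: frame=0x25 idx=8 entry=0x39007 [P=1 RW=1 US=1 PS=0]
  L1: frame=0x39 idx=26 entry=0x3A007 [P=1 RW=1 US=1 PS=0]
  ⇒ phys 0x3ABB7  [2 reads]
#4 VA=0x20194D0 (r,user):
  L0: frame=0x25 idx=16 entry=0x3B007 [P=1 RW=1 US=1 PS=0]
  L1: frame=0x3B idx=25 entry=0x3F003 [P=1 RW=1 US=0 PS=0]
  ✗ PROTECTION_VIOLATION  [2 reads]
#5 VA=0x101ABB7 (r,kernel):
  TLB hit vpn=0x101A → PA=0x3ABB7
#6 VA=0x281270E (w,user):
  L0: frame=0x25 idx=20 entry=0x43007 [P=1 RW=1 US=1 PS=0]
  L1: frame=0x43 idx=18 entry=0x46007 [P=1 RW=1 US=1 PS=0]
  ⇒ phys 0x4670E  [2 reads]

Entries read for #6: 2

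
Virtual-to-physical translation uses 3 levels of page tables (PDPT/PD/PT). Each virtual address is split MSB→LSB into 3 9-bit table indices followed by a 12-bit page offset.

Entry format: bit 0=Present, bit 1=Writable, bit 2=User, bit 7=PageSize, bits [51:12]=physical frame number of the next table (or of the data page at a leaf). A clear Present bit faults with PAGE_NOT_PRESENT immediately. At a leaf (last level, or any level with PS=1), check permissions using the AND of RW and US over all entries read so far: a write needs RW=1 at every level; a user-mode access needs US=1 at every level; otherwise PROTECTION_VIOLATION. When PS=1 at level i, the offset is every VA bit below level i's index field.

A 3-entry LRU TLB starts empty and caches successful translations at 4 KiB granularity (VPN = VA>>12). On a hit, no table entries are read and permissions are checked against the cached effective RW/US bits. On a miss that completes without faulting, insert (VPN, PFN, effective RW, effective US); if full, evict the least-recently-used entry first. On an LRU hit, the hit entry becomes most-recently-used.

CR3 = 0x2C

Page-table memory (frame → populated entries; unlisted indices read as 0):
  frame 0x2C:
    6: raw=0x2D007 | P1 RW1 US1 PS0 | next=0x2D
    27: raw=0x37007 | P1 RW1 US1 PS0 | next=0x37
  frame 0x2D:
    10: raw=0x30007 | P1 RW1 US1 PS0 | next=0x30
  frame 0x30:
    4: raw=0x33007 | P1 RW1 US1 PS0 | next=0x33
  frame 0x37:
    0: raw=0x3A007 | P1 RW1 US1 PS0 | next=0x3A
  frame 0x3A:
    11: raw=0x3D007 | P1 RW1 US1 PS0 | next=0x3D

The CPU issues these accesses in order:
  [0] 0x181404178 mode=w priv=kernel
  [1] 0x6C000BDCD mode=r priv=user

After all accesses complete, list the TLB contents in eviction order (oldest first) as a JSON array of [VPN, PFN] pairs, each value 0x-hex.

Walk each access:
#0 VA=0x181404178 (w,kernel):
  lvl0: tbl 0x2C, slot 6 ⇒ 0x2D007 (P1/RW1/US1/PS0)
  lvl1: tbl 0x2D, slot 10 ⇒ 0x30007 (P1/RW1/US1/PS0)
  lvl2: tbl 0x30, slot 4 ⇒ 0x33007 (P1/RW1/US1/PS0)
  → PA=0x33178  (3 entries read)
#1 VA=0x6C000BDCD (r,user):
  lvl0: tbl 0x2C, slot 27 ⇒ 0x37007 (P1/RW1/US1/PS0)
  lvl1: tbl 0x37, slot 0 ⇒ 0x3A007 (P1/RW1/US1/PS0)
  lvl2: tbl 0x3A, slot 11 ⇒ 0x3D007 (P1/RW1/US1/PS0)
  → PA=0x3DDCD  (3 entries read)

TLB: [["0x181404", "0x33"], ["0x6C000B", "0x3D"]]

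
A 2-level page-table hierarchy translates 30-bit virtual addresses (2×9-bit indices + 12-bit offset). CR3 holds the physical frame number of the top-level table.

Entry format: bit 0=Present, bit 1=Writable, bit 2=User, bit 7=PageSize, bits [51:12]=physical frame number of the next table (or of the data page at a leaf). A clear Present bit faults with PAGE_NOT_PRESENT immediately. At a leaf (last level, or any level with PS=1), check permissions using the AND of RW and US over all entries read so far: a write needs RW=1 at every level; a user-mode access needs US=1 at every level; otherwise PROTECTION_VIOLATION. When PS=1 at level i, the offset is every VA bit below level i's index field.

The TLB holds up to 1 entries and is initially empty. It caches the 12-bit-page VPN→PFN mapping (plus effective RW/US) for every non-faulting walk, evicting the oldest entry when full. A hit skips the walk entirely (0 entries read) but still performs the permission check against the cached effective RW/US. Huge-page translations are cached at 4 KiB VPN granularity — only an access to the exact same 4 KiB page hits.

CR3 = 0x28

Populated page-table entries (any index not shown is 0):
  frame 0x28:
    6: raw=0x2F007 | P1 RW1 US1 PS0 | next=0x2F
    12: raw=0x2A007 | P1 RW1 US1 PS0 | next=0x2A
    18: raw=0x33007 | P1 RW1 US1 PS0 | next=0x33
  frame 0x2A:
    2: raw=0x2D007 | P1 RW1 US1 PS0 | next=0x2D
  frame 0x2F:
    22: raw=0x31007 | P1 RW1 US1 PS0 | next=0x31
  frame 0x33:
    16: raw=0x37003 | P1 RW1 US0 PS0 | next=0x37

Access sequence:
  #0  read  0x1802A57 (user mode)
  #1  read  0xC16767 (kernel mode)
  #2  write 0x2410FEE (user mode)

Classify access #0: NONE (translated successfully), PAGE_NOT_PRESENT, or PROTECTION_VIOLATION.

Trace:
#0 VA=0x1802A57 (r,user):
  L0: frame=0x28 idx=12 entry=0x2A007 [P=1 RW=1 US=1 PS=0]
  L1: frame=0x2A idx=2 entry=0x2D007 [P=1 RW=1 US=1 PS=0]
  → PA=0x2DA57  (2 entries read)
#1 VA=0xC16767 (r,kernel):
  L0: frame=0x28 idx=6 entry=0x2F007 [P=1 RW=1 US=1 PS=0]
  L1: frame=0x2F idx=22 entry=0x31007 [P=1 RW=1 US=1 PS=0]
  → PA=0x31767  (2 entries read)
#2 VA=0x2410FEE (w,user):
  L0: frame=0x28 idx=18 entry=0x33007 [P=1 RW=1 US=1 PS=0]
  L1: frame=0x33 idx=16 entry=0x37003 [P=1 RW=1 US=0 PS=0]
  ✗ PROTECTION_VIOLATION  [2 reads]

Access #0 fault: NONE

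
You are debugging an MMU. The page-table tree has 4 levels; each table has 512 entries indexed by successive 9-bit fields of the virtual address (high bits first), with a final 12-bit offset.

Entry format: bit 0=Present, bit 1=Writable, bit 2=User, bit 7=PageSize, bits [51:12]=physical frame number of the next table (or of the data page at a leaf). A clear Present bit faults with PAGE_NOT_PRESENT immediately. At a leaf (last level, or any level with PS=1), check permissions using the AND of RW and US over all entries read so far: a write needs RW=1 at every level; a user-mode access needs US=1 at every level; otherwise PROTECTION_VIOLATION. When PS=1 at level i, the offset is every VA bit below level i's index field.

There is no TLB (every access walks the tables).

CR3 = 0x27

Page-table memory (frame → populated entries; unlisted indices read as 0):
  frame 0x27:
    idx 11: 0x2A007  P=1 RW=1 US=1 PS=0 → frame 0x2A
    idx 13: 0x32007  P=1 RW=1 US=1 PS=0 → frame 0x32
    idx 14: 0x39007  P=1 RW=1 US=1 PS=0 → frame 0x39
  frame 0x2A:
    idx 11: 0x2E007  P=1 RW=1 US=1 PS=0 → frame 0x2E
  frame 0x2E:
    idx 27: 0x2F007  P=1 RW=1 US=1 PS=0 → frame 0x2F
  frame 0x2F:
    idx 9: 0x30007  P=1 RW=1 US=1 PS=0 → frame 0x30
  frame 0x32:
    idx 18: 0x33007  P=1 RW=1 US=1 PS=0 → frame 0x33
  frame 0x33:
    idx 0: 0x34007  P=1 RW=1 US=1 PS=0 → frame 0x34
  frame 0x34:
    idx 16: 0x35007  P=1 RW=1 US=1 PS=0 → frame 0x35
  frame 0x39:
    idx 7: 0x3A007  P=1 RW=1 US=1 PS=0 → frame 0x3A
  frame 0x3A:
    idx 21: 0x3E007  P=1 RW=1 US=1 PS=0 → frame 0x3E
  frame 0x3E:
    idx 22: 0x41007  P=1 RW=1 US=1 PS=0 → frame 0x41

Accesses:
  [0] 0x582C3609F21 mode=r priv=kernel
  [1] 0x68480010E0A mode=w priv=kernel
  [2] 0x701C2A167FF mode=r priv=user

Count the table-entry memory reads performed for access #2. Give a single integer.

Trace:
#0 VA=0x582C3609F21 (r,kernel):
  lvl0: tbl 0x27, slot 11 ⇒ 0x2A007 (P1/RW1/US1/PS0)
  lvl1: tbl 0x2A, slot 11 ⇒ 0x2E007 (P1/RW1/US1/PS0)
  lvl2: tbl 0x2E, slot 27 ⇒ 0x2F007 (P1/RW1/US1/PS0)
  lvl3: tbl 0x2F, slot 9 ⇒ 0x30007 (P1/RW1/US1/PS0)
  ⇒ phys 0x30F21  [4 reads]
#1 VA=0x68480010E0A (w,kernel):
  lvl0: tbl 0x27, slot 13 ⇒ 0x32007 (P1/RW1/US1/PS0)
  lvl1: tbl 0x32, slot 18 ⇒ 0x33007 (P1/RW1/US1/PS0)
  lvl2: tbl 0x33, slot 0 ⇒ 0x34007 (P1/RW1/US1/PS0)
  lvl3: tbl 0x34, slot 16 ⇒ 0x35007 (P1/RW1/US1/PS0)
  ⇒ phys 0x35E0A  [4 reads]
#2 VA=0x701C2A167FF (r,user):
  lvl0: tbl 0x27, slot 14 ⇒ 0x39007 (P1/RW1/US1/PS0)
  lvl1: tbl 0x39, slot 7 ⇒ 0x3A007 (P1/RW1/US1/PS0)
  lvl2: tbl 0x3A, slot 21 ⇒ 0x3E007 (P1/RW1/US1/PS0)
  lvl3: tbl 0x3E, slot 22 ⇒ 0x41007 (P1/RW1/US1/PS0)
  ⇒ phys 0x417FF  [4 reads]

Entries read for #2: 4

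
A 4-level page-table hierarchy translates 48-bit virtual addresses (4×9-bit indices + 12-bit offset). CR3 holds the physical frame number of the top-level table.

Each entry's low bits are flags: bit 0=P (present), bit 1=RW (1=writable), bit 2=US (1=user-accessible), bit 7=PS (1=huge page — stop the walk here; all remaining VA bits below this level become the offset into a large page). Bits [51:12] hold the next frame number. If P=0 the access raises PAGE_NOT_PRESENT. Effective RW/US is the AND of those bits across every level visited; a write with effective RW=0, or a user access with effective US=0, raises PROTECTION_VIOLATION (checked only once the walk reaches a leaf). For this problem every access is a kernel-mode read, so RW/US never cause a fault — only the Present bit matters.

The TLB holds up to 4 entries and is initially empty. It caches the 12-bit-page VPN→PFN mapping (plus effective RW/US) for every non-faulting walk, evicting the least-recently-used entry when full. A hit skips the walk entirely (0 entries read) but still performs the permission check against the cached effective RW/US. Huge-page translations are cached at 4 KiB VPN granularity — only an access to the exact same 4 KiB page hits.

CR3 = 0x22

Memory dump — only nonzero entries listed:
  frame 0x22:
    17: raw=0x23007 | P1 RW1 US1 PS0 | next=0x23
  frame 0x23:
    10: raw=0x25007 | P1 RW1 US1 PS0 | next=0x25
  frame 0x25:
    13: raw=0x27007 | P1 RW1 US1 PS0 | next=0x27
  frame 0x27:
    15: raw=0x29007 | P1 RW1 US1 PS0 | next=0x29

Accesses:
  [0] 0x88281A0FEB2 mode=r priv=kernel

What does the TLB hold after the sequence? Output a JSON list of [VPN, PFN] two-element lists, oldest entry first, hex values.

Walk each access:
#0 VA=0x88281A0FEB2 (r,kernel):
  lvl0: tbl 0x22, slot 17 ⇒ 0x23007 (P1/RW1/US1/PS0)
  lvl1: tbl 0x23, slot 10 ⇒ 0x25007 (P1/RW1/US1/PS0)
  lvl2: tbl 0x25, slot 13 ⇒ 0x27007 (P1/RW1/US1/PS0)
  lvl3: tbl 0x27, slot 15 ⇒ 0x29007 (P1/RW1/US1/PS0)
  → PA=0x29EB2  (4 entries read)

TLB: [["0x88281A0F", "0x29"]]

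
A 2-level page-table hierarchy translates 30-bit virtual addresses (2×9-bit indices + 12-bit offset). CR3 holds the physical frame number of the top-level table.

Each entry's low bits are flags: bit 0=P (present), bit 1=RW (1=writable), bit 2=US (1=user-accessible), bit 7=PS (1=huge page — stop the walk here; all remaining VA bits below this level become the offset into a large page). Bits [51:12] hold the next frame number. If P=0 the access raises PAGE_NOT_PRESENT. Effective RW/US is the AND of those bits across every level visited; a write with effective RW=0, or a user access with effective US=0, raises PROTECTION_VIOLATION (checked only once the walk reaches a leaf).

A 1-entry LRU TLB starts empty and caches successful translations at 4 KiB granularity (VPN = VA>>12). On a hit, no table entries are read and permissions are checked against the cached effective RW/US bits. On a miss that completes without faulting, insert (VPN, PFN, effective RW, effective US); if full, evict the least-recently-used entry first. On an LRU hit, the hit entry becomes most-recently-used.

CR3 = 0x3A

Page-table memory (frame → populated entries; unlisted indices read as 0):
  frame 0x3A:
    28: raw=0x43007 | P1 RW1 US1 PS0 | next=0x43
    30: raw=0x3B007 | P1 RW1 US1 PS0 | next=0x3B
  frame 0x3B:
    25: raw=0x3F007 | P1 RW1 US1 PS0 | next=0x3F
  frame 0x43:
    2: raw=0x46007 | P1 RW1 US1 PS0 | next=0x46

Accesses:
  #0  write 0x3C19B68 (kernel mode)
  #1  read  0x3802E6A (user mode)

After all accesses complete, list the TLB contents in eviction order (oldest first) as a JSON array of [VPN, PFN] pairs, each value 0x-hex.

Trace:
#0 VA=0x3C19B68 (w,kernel):
  lvl0: tbl 0x3A, slot 30 ⇒ 0x3B007 (P1/RW1/US1/PS0)
  lvl1: tbl 0x3B, slot 25 ⇒ 0x3F007 (P1/RW1/US1/PS0)
  → PA=0x3FB68  (2 entries read)
#1 VA=0x3802E6A (r,user):
  lvl0: tbl 0x3A, slot 28 ⇒ 0x43007 (P1/RW1/US1/PS0)
  lvl1: tbl 0x43, slot 2 ⇒ 0x46007 (P1/RW1/US1/PS0)
  → PA=0x46E6A  (2 entries read)

TLB: [["0x3802", "0x46"]]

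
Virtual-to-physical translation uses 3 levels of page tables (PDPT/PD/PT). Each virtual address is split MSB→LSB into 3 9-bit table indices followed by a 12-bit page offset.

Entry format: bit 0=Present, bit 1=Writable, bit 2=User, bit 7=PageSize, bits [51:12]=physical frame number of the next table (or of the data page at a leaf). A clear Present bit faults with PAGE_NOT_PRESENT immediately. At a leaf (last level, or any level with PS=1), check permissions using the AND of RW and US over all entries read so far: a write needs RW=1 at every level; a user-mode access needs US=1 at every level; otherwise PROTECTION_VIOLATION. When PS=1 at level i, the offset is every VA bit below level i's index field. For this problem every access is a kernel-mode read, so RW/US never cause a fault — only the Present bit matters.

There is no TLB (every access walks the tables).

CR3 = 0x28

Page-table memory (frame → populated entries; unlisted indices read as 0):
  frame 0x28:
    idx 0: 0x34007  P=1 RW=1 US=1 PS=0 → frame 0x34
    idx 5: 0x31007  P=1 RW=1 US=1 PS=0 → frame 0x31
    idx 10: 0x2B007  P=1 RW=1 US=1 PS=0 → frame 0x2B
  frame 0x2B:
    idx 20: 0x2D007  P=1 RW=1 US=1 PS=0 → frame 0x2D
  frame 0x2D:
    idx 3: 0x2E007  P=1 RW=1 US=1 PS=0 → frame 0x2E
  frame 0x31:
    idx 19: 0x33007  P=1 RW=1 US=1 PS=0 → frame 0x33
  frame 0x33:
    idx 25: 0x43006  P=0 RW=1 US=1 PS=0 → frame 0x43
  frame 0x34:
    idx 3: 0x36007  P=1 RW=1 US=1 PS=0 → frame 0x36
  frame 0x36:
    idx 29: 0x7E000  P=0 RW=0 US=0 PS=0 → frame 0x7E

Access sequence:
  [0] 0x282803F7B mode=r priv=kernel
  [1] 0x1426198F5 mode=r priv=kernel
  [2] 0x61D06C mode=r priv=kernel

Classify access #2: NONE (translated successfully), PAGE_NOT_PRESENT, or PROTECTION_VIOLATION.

Per-access translation:
#0 VA=0x282803F7B (r,kernel):
  L0 @0x28[10] → 0x2B007  P=1,RW=1,US=1,PS=0
  L1 @0x2B[20] → 0x2D007  P=1,RW=1,US=1,PS=0
  L2 @0x2D[3] → 0x2E007  P=1,RW=1,US=1,PS=0
  ⇒ phys 0x2EF7B  [3 reads]
#1 VA=0x1426198F5 (r,kernel):
  L0 @0x28[5] → 0x31007  P=1,RW=1,US=1,PS=0
  L1 @0x31[19] → 0x33007  P=1,RW=1,US=1,PS=0
  L2 @0x33[25] → 0x43006  P=0,RW=1,US=1,PS=0
  → PAGE_NOT_PRESENT  (3 entries read)
#2 VA=0x61D06C (r,kernel):
  L0 @0x28[0] → 0x34007  P=1,RW=1,US=1,PS=0
  L1 @0x34[3] → 0x36007  P=1,RW=1,US=1,PS=0
  L2 @0x36[29] → 0x7E000  P=0,RW=0,US=0,PS=0
  → PAGE_NOT_PRESENT  (3 entries read)

Access #2 fault: PAGE_NOT_PRESENT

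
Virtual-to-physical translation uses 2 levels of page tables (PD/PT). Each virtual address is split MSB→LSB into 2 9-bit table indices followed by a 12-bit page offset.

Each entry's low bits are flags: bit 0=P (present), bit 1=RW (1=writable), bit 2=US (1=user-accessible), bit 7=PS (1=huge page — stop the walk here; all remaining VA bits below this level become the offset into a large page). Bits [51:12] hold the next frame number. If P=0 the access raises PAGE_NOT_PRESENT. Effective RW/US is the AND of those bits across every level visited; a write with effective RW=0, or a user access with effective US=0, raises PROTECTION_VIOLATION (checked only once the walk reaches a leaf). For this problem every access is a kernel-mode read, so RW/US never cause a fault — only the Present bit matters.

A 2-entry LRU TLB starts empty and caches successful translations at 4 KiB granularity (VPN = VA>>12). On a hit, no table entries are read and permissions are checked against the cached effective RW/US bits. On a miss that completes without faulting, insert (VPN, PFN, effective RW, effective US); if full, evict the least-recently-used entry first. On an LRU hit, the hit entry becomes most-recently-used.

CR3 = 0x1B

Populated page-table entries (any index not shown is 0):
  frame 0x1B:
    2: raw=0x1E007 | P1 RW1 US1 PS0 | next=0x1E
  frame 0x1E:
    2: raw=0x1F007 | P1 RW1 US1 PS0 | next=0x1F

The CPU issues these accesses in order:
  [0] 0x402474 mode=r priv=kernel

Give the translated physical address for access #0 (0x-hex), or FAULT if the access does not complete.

Walk each access:
#0 VA=0x402474 (r,kernel):
  [0] read 0x1B idx=2: raw=0x1E007 flags P=1 W=1 U=1 S=0
  [1] read 0x1E idx=2: raw=0x1F007 flags P=1 W=1 U=1 S=0
  → PA=0x1F474  (2 entries read)

Access #0 PA: 0x1F474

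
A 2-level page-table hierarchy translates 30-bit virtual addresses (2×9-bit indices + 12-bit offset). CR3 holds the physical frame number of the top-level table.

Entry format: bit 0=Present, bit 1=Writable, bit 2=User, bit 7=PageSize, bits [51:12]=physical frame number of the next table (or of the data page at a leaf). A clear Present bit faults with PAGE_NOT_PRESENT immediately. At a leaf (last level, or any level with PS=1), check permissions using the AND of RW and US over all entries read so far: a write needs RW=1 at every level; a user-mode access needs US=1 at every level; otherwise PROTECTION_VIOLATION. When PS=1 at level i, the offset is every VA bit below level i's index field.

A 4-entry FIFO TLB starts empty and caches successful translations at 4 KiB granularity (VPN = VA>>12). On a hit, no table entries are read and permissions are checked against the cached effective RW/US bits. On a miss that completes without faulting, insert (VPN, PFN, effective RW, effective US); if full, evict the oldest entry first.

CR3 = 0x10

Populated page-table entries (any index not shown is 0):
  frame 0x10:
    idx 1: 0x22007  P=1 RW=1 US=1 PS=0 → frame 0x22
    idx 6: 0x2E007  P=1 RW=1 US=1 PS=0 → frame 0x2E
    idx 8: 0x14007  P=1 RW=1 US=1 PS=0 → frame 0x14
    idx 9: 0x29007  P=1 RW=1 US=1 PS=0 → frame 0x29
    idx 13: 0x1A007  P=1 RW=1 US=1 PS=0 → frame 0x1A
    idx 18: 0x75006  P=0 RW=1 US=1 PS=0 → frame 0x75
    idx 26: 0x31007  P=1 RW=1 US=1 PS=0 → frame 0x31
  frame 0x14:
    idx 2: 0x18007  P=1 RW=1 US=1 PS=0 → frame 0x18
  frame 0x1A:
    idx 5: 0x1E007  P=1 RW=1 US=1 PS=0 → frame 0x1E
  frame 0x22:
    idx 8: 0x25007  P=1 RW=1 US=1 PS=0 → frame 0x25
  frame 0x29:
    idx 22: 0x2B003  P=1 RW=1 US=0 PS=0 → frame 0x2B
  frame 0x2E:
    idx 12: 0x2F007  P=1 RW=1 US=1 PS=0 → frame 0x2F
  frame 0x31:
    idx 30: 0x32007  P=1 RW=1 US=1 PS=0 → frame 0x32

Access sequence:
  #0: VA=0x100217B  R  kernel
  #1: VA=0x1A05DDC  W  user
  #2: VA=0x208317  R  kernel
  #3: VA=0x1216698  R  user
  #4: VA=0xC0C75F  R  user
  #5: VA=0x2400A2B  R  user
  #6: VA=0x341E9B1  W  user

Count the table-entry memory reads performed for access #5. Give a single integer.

Walk each access:
#0 VA=0x100217B (r,kernel):
  lvl0: tbl 0x10, slot 8 ⇒ 0x14007 (P1/RW1/US1/PS0)
  lvl1: tbl 0x14, slot 2 ⇒ 0x18007 (P1/RW1/US1/PS0)
  → PA=0x1817B  (2 entries read)
#1 VA=0x1A05DDC (w,user):
  lvl0: tbl 0x10, slot 13 ⇒ 0x1A007 (P1/RW1/US1/PS0)
  lvl1: tbl 0x1A, slot 5 ⇒ 0x1E007 (P1/RW1/US1/PS0)
  → PA=0x1EDDC  (2 entries read)
#2 VA=0x208317 (r,kernel):
  lvl0: tbl 0x10, slot 1 ⇒ 0x22007 (P1/RW1/US1/PS0)
  lvl1: tbl 0x22, slot 8 ⇒ 0x25007 (P1/RW1/US1/PS0)
  → PA=0x25317  (2 entries read)
#3 VA=0x1216698 (r,user):
  lvl0: tbl 0x10, slot 9 ⇒ 0x29007 (P1/RW1/US1/PS0)
  lvl1: tbl 0x29, slot 22 ⇒ 0x2B003 (P1/RW1/US0/PS0)
  ⇒ fault: PROTECTION_VIOLATION  — 2 lookups
#4 VA=0xC0C75F (r,user):
  lvl0: tbl 0x10, slot 6 ⇒ 0x2E007 (P1/RW1/US1/PS0)
  lvl1: tbl 0x2E, slot 12 ⇒ 0x2F007 (P1/RW1/US1/PS0)
  → PA=0x2F75F  (2 entries read)
#5 VA=0x2400A2B (r,user):
  lvl0: tbl 0x10, slot 18 ⇒ 0x75006 (P0/RW1/US1/PS0)
  ⇒ fault: PAGE_NOT_PRESENT  — 1 lookups
#6 VA=0x341E9B1 (w,user):
  lvl0: tbl 0x10, slot 26 ⇒ 0x31007 (P1/RW1/US1/PS0)
  lvl1: tbl 0x31, slot 30 ⇒ 0x32007 (P1/RW1/US1/PS0)
  → PA=0x329B1  (2 entries read)

Entries read for #5: 1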